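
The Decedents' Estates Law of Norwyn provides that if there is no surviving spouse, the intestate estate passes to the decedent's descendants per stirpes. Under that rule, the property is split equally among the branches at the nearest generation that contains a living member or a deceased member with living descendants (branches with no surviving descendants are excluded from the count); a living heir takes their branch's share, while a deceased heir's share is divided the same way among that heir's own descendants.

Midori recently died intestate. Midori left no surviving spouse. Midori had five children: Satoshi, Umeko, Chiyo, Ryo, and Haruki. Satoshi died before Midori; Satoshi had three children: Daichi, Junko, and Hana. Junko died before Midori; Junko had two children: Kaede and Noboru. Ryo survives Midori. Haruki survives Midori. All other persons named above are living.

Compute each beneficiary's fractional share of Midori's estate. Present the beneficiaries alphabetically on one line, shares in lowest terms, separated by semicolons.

There is no surviving spouse, so the entire estate passes to Midori's descendants per stirpes.
The estate is divided into 5 equal shares of 1/5 among Satoshi, Umeko, Chiyo, Ryo, Haruki.
Satoshi predeceased; the 1/5 allotted to Satoshi's branch passes to Satoshi's issue by representation.
The 1/5 is divided into 3 equal shares of 1/15 among Daichi, Junko, Hana.
Daichi is living and takes 1/15.
Junko predeceased; the 1/15 allotted to Junko's branch passes to Junko's issue by representation.
The 1/15 is divided into 2 equal shares of 1/30 among Kaede, Noboru.
Kaede is living and takes 1/30.
Noboru is living and takes 1/30.
Hana is living and takes 1/15.
Umeko is living and takes 1/5.
Chiyo is living and takes 1/5.
Ryo is living and takes 1/5.
Haruki is living and takes 1/5.

Chiyo 1/5; Daichi 1/15; Hana 1/15; Haruki 1/5; Kaede 1/30; Noboru 1/30; Ryo 1/5; Umeko 1/5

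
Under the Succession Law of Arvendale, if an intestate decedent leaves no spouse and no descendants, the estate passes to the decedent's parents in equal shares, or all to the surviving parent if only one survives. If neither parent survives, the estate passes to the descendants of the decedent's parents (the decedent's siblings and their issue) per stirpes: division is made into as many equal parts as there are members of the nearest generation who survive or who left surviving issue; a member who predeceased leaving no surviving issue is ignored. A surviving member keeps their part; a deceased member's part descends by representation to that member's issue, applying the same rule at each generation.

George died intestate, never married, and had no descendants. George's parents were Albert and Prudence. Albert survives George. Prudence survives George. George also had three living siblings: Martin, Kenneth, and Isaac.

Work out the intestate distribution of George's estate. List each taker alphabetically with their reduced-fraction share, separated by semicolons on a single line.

Both parents survive, so Albert and Prudence each take 1/2. The siblings take nothing because a surviving parent has priority.

Albert 1/2; Prudence 1/2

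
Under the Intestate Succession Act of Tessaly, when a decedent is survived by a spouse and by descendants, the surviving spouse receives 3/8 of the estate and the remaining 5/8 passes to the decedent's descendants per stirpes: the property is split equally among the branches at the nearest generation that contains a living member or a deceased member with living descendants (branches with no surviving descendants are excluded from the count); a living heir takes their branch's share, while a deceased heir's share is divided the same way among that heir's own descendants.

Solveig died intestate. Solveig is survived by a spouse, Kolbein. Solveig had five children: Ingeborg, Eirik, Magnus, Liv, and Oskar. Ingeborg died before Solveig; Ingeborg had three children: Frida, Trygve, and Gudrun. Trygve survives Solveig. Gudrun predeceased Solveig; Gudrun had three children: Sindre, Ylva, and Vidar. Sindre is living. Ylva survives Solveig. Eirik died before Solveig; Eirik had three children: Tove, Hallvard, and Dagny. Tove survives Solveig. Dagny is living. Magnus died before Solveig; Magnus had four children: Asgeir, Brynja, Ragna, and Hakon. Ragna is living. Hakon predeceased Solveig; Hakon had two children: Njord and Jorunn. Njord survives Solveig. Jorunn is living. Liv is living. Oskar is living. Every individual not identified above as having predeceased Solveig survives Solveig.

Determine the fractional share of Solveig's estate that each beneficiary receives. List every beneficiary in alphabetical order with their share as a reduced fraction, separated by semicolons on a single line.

Asgeir 1/32; Brynja 1/32; Dagny 1/24; Frida 1/24; Hallvard 1/24; Jorunn 1/64; Kolbein 3/8; Liv 1/8; Njord 1/64; Oskar 1/8; Ragna 1/32; Sindre 1/72; Tove 1/24; Trygve 1/24; Vidar 1/72; Ylva 1/72

Kolbein, as surviving spouse, takes 3/8.
The remaining 5/8 passes to Solveig's descendants per stirpes.
The 5/8 is divided into 5 equal shares of 1/8 among Ingeborg, Eirik, Magnus, Liv, Oskar.
Ingeborg predeceased; the 1/8 allotted to Ingeborg's branch passes to Ingeborg's issue by representation.
The 1/8 is divided into 3 equal shares of 1/24 among Frida, Trygve, Gudrun.
Frida is living and takes 1/24.
Trygve is living and takes 1/24.
Gudrun predeceased; the 1/24 allotted to Gudrun's branch passes to Gudrun's issue by representation.
The 1/24 is divided into 3 equal shares of 1/72 among Sindre, Ylva, Vidar.
Sindre is living and takes 1/72.
Ylva is living and takes 1/72.
Vidar is living and takes 1/72.
Eirik predeceased; the 1/8 allotted to Eirik's branch passes to Eirik's issue by representation.
The 1/8 is divided into 3 equal shares of 1/24 among Tove, Hallvard, Dagny.
Tove is living and takes 1/24.
Hallvard is living and takes 1/24.
Dagny is living and takes 1/24.
Magnus predeceased; the 1/8 allotted to Magnus's branch passes to Magnus's issue by representation.
The 1/8 is divided into 4 equal shares of 1/32 among Asgeir, Brynja, Ragna, Hakon.
Asgeir is living and takes 1/32.
Brynja is living and takes 1/32.
Ragna is living and takes 1/32.
Hakon predeceased; the 1/32 allotted to Hakon's branch passes to Hakon's issue by representation.
The 1/32 is divided into 2 equal shares of 1/64 among Njord, Jorunn.
Njord is living and takes 1/64.
Jorunn is living and takes 1/64.
Liv is living and takes 1/8.
Oskar is living and takes 1/8.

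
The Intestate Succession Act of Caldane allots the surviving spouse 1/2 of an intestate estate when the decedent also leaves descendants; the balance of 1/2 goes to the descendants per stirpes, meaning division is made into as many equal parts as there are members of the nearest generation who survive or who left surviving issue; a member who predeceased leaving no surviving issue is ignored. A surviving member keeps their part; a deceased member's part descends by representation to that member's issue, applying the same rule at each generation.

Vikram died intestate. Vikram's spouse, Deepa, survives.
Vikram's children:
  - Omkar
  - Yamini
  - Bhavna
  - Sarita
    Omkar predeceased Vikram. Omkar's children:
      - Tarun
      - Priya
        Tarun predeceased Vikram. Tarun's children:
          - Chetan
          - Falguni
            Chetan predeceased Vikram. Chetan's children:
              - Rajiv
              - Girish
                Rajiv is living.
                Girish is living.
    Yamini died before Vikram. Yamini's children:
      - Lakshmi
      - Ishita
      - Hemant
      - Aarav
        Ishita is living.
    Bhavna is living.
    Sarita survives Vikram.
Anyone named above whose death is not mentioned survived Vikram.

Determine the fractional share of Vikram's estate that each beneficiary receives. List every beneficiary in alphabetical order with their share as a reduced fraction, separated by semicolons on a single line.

Aarav 1/32; Bhavna 1/8; Deepa 1/2; Falguni 1/32; Girish 1/64; Hemant 1/32; Ishita 1/32; Lakshmi 1/32; Priya 1/16; Rajiv 1/64; Sarita 1/8

Deepa, as surviving spouse, takes 1/2.
The remaining 1/2 passes to Vikram's descendants per stirpes.
The 1/2 is divided into 4 equal shares of 1/8 among Omkar, Yamini, Bhavna, Sarita.
Omkar predeceased; the 1/8 allotted to Omkar's branch passes to Omkar's issue by representation.
The 1/8 is divided into 2 equal shares of 1/16 among Tarun, Priya.
Tarun predeceased; the 1/16 allotted to Tarun's branch passes to Tarun's issue by representation.
The 1/16 is divided into 2 equal shares of 1/32 among Chetan, Falguni.
Chetan predeceased; the 1/32 allotted to Chetan's branch passes to Chetan's issue by representation.
The 1/32 is divided into 2 equal shares of 1/64 among Rajiv, Girish.
Rajiv is living and takes 1/64.
Girish is living and takes 1/64.
Falguni is living and takes 1/32.
Priya is living and takes 1/16.
Yamini predeceased; the 1/8 allotted to Yamini's branch passes to Yamini's issue by representation.
The 1/8 is divided into 4 equal shares of 1/32 among Lakshmi, Ishita, Hemant, Aarav.
Lakshmi is living and takes 1/32.
Ishita is living and takes 1/32.
Hemant is living and takes 1/32.
Aarav is living and takes 1/32.
Bhavna is living and takes 1/8.
Sarita is living and takes 1/8.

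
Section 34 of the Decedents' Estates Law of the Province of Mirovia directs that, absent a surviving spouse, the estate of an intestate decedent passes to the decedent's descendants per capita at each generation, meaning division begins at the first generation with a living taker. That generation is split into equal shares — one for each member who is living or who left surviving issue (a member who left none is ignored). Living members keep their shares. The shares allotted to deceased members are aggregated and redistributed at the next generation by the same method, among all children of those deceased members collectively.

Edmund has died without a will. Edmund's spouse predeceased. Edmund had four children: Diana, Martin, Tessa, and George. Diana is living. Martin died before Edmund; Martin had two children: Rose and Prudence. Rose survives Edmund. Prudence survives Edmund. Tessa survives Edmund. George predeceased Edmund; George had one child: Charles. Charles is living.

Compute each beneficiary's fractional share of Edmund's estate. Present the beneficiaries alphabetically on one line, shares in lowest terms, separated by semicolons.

Charles 1/6; Diana 1/4; Prudence 1/6; Rose 1/6; Tessa 1/4

There is no surviving spouse, so the entire estate passes to Edmund's descendants per capita at each generation.
At generation 1 (Diana, Martin, Tessa, George) there are 4 shares of (1)/4 = 1/4 each.
Living: Diana and Tessa — each takes 1/4.
Deceased: Martin and George. Their combined 1/2 is pooled and carried to generation 2.
At generation 2 (Rose, Prudence, Charles) there are 3 shares of (1/2)/3 = 1/6 each.
Living: Rose, Prudence, and Charles — each takes 1/6.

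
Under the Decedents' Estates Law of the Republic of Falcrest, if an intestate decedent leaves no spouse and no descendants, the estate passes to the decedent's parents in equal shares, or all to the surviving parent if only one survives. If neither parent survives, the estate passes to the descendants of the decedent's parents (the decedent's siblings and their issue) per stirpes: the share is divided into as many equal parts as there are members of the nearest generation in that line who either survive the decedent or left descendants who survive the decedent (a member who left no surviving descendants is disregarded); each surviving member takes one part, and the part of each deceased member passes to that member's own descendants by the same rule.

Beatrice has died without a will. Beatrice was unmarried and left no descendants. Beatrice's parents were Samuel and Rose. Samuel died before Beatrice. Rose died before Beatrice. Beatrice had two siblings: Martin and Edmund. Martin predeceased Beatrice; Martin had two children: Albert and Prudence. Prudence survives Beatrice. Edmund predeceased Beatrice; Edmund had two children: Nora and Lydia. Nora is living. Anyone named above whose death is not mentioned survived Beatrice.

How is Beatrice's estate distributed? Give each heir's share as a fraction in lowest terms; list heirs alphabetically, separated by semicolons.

Neither parent survives and there are no descendants, so the estate passes to Beatrice's siblings and their issue per stirpes.
The estate is divided into 2 equal shares of 1/2 among Martin, Edmund.
Martin predeceased; the 1/2 allotted to Martin's branch passes to Martin's issue by representation.
The 1/2 is divided into 2 equal shares of 1/4 among Albert, Prudence.
Albert is living and takes 1/4.
Prudence is living and takes 1/4.
Edmund predeceased; the 1/2 allotted to Edmund's branch passes to Edmund's issue by representation.
The 1/2 is divided into 2 equal shares of 1/4 among Nora, Lydia.
Nora is living and takes 1/4.
Lydia is living and takes 1/4.

Albert 1/4; Lydia 1/4; Nora 1/4; Prudence 1/4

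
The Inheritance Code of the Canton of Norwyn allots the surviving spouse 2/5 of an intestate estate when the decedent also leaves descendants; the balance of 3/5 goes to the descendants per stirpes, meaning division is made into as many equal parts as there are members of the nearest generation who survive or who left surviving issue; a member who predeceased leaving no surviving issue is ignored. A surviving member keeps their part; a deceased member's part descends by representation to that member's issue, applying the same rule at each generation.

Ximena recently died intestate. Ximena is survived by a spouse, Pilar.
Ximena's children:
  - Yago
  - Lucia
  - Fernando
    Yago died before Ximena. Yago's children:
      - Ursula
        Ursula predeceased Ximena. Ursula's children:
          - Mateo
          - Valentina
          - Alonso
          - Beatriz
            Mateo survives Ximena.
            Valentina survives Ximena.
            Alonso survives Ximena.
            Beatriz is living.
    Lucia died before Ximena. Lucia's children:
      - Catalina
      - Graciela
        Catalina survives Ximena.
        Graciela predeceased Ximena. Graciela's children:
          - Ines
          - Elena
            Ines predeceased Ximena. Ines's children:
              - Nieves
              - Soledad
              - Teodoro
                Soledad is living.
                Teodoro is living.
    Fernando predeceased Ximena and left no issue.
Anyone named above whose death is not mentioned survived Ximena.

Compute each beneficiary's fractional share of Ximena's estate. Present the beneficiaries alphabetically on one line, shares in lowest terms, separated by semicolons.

Pilar, as surviving spouse, takes 2/5.
The remaining 3/5 passes to Ximena's descendants per stirpes.
Fernando left no surviving issue, so that branch lapses and is disregarded.
The 3/5 is divided into 2 equal shares of 3/10 among Yago, Lucia.
Yago predeceased; the 3/10 allotted to Yago's branch passes to Yago's issue by representation.
Ursula's line is the sole branch at this level, so the full 3/10 passes to Ursula's issue by representation.
The 3/10 is divided into 4 equal shares of 3/40 among Mateo, Valentina, Alonso, Beatriz.
Mateo is living and takes 3/40.
Valentina is living and takes 3/40.
Alonso is living and takes 3/40.
Beatriz is living and takes 3/40.
Lucia predeceased; the 3/10 allotted to Lucia's branch passes to Lucia's issue by representation.
The 3/10 is divided into 2 equal shares of 3/20 among Catalina, Graciela.
Catalina is living and takes 3/20.
Graciela predeceased; the 3/20 allotted to Graciela's branch passes to Graciela's issue by representation.
The 3/20 is divided into 2 equal shares of 3/40 among Ines, Elena.
Ines predeceased; the 3/40 allotted to Ines's branch passes to Ines's issue by representation.
The 3/40 is divided into 3 equal shares of 1/40 among Nieves, Soledad, Teodoro.
Nieves is living and takes 1/40.
Soledad is living and takes 1/40.
Teodoro is living and takes 1/40.
Elena is living and takes 3/40.

Alonso 3/40; Beatriz 3/40; Catalina 3/20; Elena 3/40; Mateo 3/40; Nieves 1/40; Pilar 2/5; Soledad 1/40; Teodoro 1/40; Valentina 3/40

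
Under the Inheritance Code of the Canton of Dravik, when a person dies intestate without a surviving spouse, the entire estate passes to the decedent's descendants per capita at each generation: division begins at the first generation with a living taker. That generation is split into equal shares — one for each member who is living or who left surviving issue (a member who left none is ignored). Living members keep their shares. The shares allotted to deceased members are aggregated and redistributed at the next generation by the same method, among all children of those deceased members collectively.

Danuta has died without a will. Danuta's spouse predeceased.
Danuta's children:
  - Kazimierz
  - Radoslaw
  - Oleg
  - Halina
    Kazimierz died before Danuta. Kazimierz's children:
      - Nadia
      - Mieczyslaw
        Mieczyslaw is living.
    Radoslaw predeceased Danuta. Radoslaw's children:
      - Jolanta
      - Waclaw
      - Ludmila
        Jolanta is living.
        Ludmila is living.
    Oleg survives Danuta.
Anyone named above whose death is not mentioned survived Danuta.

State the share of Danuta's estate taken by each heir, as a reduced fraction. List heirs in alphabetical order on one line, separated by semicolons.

There is no surviving spouse, so the entire estate passes to Danuta's descendants per capita at each generation.
At generation 1 (Kazimierz, Radoslaw, Oleg, Halina) there are 4 shares of (1)/4 = 1/4 each.
Living: Oleg and Halina — each takes 1/4.
Deceased: Kazimierz and Radoslaw. Their combined 1/2 is pooled and carried to generation 2.
At generation 2 (Nadia, Mieczyslaw, Jolanta, Waclaw, Ludmila) there are 5 shares of (1/2)/5 = 1/10 each.
Living: Nadia, Mieczyslaw, Jolanta, Waclaw, and Ludmila — each takes 1/10.

Halina 1/4; Jolanta 1/10; Ludmila 1/10; Mieczyslaw 1/10; Nadia 1/10; Oleg 1/4; Waclaw 1/10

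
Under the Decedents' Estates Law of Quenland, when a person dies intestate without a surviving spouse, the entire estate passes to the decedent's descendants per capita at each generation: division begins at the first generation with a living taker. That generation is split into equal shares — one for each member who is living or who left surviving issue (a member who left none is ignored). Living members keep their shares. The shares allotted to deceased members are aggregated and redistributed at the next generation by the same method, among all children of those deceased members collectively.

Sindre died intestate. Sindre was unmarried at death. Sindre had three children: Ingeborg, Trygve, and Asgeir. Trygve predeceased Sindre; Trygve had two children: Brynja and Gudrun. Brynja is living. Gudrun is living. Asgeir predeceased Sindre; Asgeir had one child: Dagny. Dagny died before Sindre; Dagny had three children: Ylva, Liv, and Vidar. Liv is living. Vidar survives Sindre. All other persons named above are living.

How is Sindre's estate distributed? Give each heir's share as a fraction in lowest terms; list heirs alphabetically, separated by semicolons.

Brynja 2/9; Gudrun 2/9; Ingeborg 1/3; Liv 2/27; Vidar 2/27; Ylva 2/27

There is no surviving spouse, so the entire estate passes to Sindre's descendants per capita at each generation.
At generation 1 (Ingeborg, Trygve, Asgeir) there are 3 shares of (1)/3 = 1/3 each.
Living: Ingeborg — each takes 1/3.
Deceased: Trygve and Asgeir. Their combined 2/3 is pooled and carried to generation 2.
At generation 2 (Brynja, Gudrun, Dagny) there are 3 shares of (2/3)/3 = 2/9 each.
Living: Brynja and Gudrun — each takes 2/9.
Deceased: Dagny. That 2/9 share is carried to generation 3.
At generation 3 (Ylva, Liv, Vidar) there are 3 shares of (2/9)/3 = 2/27 each.
Living: Ylva, Liv, and Vidar — each takes 2/27.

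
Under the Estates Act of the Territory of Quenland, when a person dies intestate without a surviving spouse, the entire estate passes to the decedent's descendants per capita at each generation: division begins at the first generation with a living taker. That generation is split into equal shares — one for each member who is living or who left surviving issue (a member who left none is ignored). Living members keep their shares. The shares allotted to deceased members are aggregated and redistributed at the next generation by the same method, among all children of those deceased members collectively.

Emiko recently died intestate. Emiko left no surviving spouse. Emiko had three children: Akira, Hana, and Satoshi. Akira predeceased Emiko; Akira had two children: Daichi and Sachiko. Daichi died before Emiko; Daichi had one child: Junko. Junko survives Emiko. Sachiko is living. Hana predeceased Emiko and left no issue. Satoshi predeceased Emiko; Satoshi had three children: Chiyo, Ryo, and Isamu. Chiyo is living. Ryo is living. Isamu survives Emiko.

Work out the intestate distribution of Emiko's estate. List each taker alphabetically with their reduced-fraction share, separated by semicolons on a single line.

There is no surviving spouse, so the entire estate passes to Emiko's descendants per capita at each generation.
No one at generation 1 (Akira, Satoshi) is living; moving to the next generation.
At generation 2 (Daichi, Sachiko, Chiyo, Ryo, Isamu) there are 5 shares of (1)/5 = 1/5 each.
Living: Sachiko, Chiyo, Ryo, and Isamu — each takes 1/5.
Deceased: Daichi. That 1/5 share is carried to generation 3.
At generation 3 (Junko) there are 1 shares of (1/5)/1 = 1/5 each.
Living: Junko — each takes 1/5.

Chiyo 1/5; Isamu 1/5; Junko 1/5; Ryo 1/5; Sachiko 1/5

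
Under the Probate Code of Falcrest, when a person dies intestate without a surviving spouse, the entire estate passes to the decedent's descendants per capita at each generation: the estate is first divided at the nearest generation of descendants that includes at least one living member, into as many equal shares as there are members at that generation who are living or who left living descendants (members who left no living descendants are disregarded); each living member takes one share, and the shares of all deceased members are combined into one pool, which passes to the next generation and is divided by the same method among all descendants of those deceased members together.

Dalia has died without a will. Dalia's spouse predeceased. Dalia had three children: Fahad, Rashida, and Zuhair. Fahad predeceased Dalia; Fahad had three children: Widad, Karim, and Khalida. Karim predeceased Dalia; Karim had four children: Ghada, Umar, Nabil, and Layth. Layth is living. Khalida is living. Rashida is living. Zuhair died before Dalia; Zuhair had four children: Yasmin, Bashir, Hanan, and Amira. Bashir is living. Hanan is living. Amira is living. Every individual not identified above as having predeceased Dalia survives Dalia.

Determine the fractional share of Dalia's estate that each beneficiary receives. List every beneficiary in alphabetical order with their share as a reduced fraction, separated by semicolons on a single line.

Amira 2/21; Bashir 2/21; Ghada 1/42; Hanan 2/21; Khalida 2/21; Layth 1/42; Nabil 1/42; Rashida 1/3; Umar 1/42; Widad 2/21; Yasmin 2/21

There is no surviving spouse, so the entire estate passes to Dalia's descendants per capita at each generation.
At generation 1 (Fahad, Rashida, Zuhair) there are 3 shares of (1)/3 = 1/3 each.
Living: Rashida — each takes 1/3.
Deceased: Fahad and Zuhair. Their combined 2/3 is pooled and carried to generation 2.
At generation 2 (Widad, Karim, Khalida, Yasmin, Bashir, Hanan, Amira) there are 7 shares of (2/3)/7 = 2/21 each.
Living: Widad, Khalida, Yasmin, Bashir, Hanan, and Amira — each takes 2/21.
Deceased: Karim. That 2/21 share is carried to generation 3.
At generation 3 (Ghada, Umar, Nabil, Layth) there are 4 shares of (2/21)/4 = 1/42 each.
Living: Ghada, Umar, Nabil, and Layth — each takes 1/42.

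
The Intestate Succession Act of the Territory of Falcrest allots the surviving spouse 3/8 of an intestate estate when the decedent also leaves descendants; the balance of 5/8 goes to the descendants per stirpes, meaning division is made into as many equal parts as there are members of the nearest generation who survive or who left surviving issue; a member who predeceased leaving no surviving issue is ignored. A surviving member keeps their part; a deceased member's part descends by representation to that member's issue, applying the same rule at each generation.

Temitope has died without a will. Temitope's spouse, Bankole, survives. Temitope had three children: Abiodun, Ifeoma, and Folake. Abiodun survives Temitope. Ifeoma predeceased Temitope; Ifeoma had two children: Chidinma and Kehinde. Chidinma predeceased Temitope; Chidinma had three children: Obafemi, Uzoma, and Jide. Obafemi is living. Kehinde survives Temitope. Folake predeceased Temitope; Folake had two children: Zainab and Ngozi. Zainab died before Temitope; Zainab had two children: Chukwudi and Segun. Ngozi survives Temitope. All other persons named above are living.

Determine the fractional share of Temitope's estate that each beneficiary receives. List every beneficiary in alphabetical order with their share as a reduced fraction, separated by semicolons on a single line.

Abiodun 5/24; Bankole 3/8; Chukwudi 5/96; Jide 5/144; Kehinde 5/48; Ngozi 5/48; Obafemi 5/144; Segun 5/96; Uzoma 5/144

Bankole, as surviving spouse, takes 3/8.
The remaining 5/8 passes to Temitope's descendants per stirpes.
The 5/8 is divided into 3 equal shares of 5/24 among Abiodun, Ifeoma, Folake.
Abiodun is living and takes 5/24.
Ifeoma predeceased; the 5/24 allotted to Ifeoma's branch passes to Ifeoma's issue by representation.
The 5/24 is divided into 2 equal shares of 5/48 among Chidinma, Kehinde.
Chidinma predeceased; the 5/48 allotted to Chidinma's branch passes to Chidinma's issue by representation.
The 5/48 is divided into 3 equal shares of 5/144 among Obafemi, Uzoma, Jide.
Obafemi is living and takes 5/144.
Uzoma is living and takes 5/144.
Jide is living and takes 5/144.
Kehinde is living and takes 5/48.
Folake predeceased; the 5/24 allotted to Folake's branch passes to Folake's issue by representation.
The 5/24 is divided into 2 equal shares of 5/48 among Zainab, Ngozi.
Zainab predeceased; the 5/48 allotted to Zainab's branch passes to Zainab's issue by representation.
The 5/48 is divided into 2 equal shares of 5/96 among Chukwudi, Segun.
Chukwudi is living and takes 5/96.
Segun is living and takes 5/96.
Ngozi is living and takes 5/48.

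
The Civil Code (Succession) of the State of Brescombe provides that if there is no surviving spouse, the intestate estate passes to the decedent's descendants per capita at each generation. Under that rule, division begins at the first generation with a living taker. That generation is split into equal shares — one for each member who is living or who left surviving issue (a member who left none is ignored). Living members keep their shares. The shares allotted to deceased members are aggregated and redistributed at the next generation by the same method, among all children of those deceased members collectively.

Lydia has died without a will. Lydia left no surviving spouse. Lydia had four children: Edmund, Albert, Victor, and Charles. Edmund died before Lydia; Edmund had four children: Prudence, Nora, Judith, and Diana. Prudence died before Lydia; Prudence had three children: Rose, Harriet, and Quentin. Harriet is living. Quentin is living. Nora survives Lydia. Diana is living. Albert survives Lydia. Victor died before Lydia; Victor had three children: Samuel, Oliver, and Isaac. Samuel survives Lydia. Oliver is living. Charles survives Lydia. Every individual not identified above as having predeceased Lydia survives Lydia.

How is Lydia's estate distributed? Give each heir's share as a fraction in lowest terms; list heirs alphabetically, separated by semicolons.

Albert 1/4; Charles 1/4; Diana 1/14; Harriet 1/42; Isaac 1/14; Judith 1/14; Nora 1/14; Oliver 1/14; Quentin 1/42; Rose 1/42; Samuel 1/14

There is no surviving spouse, so the entire estate passes to Lydia's descendants per capita at each generation.
At generation 1 (Edmund, Albert, Victor, Charles) there are 4 shares of (1)/4 = 1/4 each.
Living: Albert and Charles — each takes 1/4.
Deceased: Edmund and Victor. Their combined 1/2 is pooled and carried to generation 2.
At generation 2 (Prudence, Nora, Judith, Diana, Samuel, Oliver, Isaac) there are 7 shares of (1/2)/7 = 1/14 each.
Living: Nora, Judith, Diana, Samuel, Oliver, and Isaac — each takes 1/14.
Deceased: Prudence. That 1/14 share is carried to generation 3.
At generation 3 (Rose, Harriet, Quentin) there are 3 shares of (1/14)/3 = 1/42 each.
Living: Rose, Harriet, and Quentin — each takes 1/42.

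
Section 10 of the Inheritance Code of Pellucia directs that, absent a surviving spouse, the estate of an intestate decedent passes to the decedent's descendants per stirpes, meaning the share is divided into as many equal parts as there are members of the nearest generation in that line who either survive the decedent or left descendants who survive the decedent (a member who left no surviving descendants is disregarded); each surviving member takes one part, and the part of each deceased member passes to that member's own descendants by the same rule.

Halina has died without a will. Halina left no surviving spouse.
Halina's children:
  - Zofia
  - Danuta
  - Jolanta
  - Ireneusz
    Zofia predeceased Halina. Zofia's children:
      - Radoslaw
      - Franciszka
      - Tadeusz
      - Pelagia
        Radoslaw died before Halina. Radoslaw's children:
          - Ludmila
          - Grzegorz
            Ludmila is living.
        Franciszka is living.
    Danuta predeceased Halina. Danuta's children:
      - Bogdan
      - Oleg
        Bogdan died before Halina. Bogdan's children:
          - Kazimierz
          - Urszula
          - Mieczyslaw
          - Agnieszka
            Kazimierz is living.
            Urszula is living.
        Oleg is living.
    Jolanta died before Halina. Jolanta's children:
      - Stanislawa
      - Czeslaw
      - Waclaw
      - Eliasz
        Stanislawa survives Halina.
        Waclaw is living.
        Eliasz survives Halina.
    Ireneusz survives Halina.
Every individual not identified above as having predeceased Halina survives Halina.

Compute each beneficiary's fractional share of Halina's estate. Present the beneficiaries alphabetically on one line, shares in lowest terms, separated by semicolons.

There is no surviving spouse, so the entire estate passes to Halina's descendants per stirpes.
The estate is divided into 4 equal shares of 1/4 among Zofia, Danuta, Jolanta, Ireneusz.
Zofia predeceased; the 1/4 allotted to Zofia's branch passes to Zofia's issue by representation.
The 1/4 is divided into 4 equal shares of 1/16 among Radoslaw, Franciszka, Tadeusz, Pelagia.
Radoslaw predeceased; the 1/16 allotted to Radoslaw's branch passes to Radoslaw's issue by representation.
The 1/16 is divided into 2 equal shares of 1/32 among Ludmila, Grzegorz.
Ludmila is living and takes 1/32.
Grzegorz is living and takes 1/32.
Franciszka is living and takes 1/16.
Tadeusz is living and takes 1/16.
Pelagia is living and takes 1/16.
Danuta predeceased; the 1/4 allotted to Danuta's branch passes to Danuta's issue by representation.
The 1/4 is divided into 2 equal shares of 1/8 among Bogdan, Oleg.
Bogdan predeceased; the 1/8 allotted to Bogdan's branch passes to Bogdan's issue by representation.
The 1/8 is divided into 4 equal shares of 1/32 among Kazimierz, Urszula, Mieczyslaw, Agnieszka.
Kazimierz is living and takes 1/32.
Urszula is living and takes 1/32.
Mieczyslaw is living and takes 1/32.
Agnieszka is living and takes 1/32.
Oleg is living and takes 1/8.
Jolanta predeceased; the 1/4 allotted to Jolanta's branch passes to Jolanta's issue by representation.
The 1/4 is divided into 4 equal shares of 1/16 among Stanislawa, Czeslaw, Waclaw, Eliasz.
Stanislawa is living and takes 1/16.
Czeslaw is living and takes 1/16.
Waclaw is living and takes 1/16.
Eliasz is living and takes 1/16.
Ireneusz is living and takes 1/4.

Agnieszka 1/32; Czeslaw 1/16; Eliasz 1/16; Franciszka 1/16; Grzegorz 1/32; Ireneusz 1/4; Kazimierz 1/32; Ludmila 1/32; Mieczyslaw 1/32; Oleg 1/8; Pelagia 1/16; Stanislawa 1/16; Tadeusz 1/16; Urszula 1/32; Waclaw 1/16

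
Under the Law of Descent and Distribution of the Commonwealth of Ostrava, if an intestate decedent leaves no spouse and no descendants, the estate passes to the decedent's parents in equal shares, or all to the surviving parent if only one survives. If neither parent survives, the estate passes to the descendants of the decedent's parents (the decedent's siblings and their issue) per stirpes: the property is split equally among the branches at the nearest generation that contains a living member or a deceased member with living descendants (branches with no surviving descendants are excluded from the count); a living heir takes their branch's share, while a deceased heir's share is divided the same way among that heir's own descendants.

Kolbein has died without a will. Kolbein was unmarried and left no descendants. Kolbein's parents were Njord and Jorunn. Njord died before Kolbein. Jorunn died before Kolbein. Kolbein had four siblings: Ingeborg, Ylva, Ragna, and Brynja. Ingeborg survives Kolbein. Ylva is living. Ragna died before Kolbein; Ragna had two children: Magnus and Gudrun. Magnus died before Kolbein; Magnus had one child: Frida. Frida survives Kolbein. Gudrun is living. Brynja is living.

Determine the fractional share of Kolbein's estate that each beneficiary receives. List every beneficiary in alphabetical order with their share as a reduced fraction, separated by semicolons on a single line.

Neither parent survives and there are no descendants, so the estate passes to Kolbein's siblings and their issue per stirpes.
The estate is divided into 4 equal shares of 1/4 among Ingeborg, Ylva, Ragna, Brynja.
Ingeborg is living and takes 1/4.
Ylva is living and takes 1/4.
Ragna predeceased; the 1/4 allotted to Ragna's branch passes to Ragna's issue by representation.
The 1/4 is divided into 2 equal shares of 1/8 among Magnus, Gudrun.
Magnus predeceased; the 1/8 allotted to Magnus's branch passes to Magnus's issue by representation.
Frida is the sole taker at this level and receives the full 1/8.
Gudrun is living and takes 1/8.
Brynja is living and takes 1/4.

Brynja 1/4; Frida 1/8; Gudrun 1/8; Ingeborg 1/4; Ylva 1/4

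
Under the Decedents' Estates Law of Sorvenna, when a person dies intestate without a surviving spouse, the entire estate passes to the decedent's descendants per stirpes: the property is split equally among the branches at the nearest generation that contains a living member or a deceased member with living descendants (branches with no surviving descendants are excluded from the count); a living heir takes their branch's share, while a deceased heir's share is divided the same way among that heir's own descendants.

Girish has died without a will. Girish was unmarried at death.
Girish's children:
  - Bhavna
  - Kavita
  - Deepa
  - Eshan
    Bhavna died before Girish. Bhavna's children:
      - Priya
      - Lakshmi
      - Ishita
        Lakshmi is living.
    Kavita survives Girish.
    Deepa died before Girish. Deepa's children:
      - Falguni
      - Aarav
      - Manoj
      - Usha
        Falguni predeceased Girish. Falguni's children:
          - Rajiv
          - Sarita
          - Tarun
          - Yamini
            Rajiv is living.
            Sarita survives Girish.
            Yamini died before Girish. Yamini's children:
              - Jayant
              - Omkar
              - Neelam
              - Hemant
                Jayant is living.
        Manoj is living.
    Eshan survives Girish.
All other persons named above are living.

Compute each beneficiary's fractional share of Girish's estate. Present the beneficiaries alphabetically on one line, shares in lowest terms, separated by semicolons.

Aarav 1/16; Eshan 1/4; Hemant 1/256; Ishita 1/12; Jayant 1/256; Kavita 1/4; Lakshmi 1/12; Manoj 1/16; Neelam 1/256; Omkar 1/256; Priya 1/12; Rajiv 1/64; Sarita 1/64; Tarun 1/64; Usha 1/16

There is no surviving spouse, so the entire estate passes to Girish's descendants per stirpes.
The estate is divided into 4 equal shares of 1/4 among Bhavna, Kavita, Deepa, Eshan.
Bhavna predeceased; the 1/4 allotted to Bhavna's branch passes to Bhavna's issue by representation.
The 1/4 is divided into 3 equal shares of 1/12 among Priya, Lakshmi, Ishita.
Priya is living and takes 1/12.
Lakshmi is living and takes 1/12.
Ishita is living and takes 1/12.
Kavita is living and takes 1/4.
Deepa predeceased; the 1/4 allotted to Deepa's branch passes to Deepa's issue by representation.
The 1/4 is divided into 4 equal shares of 1/16 among Falguni, Aarav, Manoj, Usha.
Falguni predeceased; the 1/16 allotted to Falguni's branch passes to Falguni's issue by representation.
The 1/16 is divided into 4 equal shares of 1/64 among Rajiv, Sarita, Tarun, Yamini.
Rajiv is living and takes 1/64.
Sarita is living and takes 1/64.
Tarun is living and takes 1/64.
Yamini predeceased; the 1/64 allotted to Yamini's branch passes to Yamini's issue by representation.
The 1/64 is divided into 4 equal shares of 1/256 among Jayant, Omkar, Neelam, Hemant.
Jayant is living and takes 1/256.
Omkar is living and takes 1/256.
Neelam is living and takes 1/256.
Hemant is living and takes 1/256.
Aarav is living and takes 1/16.
Manoj is living and takes 1/16.
Usha is living and takes 1/16.
Eshan is living and takes 1/4.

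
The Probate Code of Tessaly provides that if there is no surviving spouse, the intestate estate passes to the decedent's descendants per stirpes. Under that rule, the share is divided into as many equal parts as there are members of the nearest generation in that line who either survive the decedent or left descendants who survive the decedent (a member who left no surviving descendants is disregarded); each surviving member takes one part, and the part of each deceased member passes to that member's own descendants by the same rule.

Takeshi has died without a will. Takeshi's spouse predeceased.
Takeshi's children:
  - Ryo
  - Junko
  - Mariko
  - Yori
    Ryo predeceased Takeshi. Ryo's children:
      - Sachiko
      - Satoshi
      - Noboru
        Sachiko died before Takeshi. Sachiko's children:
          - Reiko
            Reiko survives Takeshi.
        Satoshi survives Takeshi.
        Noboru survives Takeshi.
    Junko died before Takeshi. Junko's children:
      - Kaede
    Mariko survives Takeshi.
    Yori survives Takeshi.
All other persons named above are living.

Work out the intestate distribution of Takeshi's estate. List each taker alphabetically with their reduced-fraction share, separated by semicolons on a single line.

There is no surviving spouse, so the entire estate passes to Takeshi's descendants per stirpes.
The estate is divided into 4 equal shares of 1/4 among Ryo, Junko, Mariko, Yori.
Ryo predeceased; the 1/4 allotted to Ryo's branch passes to Ryo's issue by representation.
The 1/4 is divided into 3 equal shares of 1/12 among Sachiko, Satoshi, Noboru.
Sachiko predeceased; the 1/12 allotted to Sachiko's branch passes to Sachiko's issue by representation.
Reiko is the sole taker at this level and receives the full 1/12.
Satoshi is living and takes 1/12.
Noboru is living and takes 1/12.
Junko predeceased; the 1/4 allotted to Junko's branch passes to Junko's issue by representation.
Kaede is the sole taker at this level and receives the full 1/4.
Mariko is living and takes 1/4.
Yori is living and takes 1/4.

Kaede 1/4; Mariko 1/4; Noboru 1/12; Reiko 1/12; Satoshi 1/12; Yori 1/4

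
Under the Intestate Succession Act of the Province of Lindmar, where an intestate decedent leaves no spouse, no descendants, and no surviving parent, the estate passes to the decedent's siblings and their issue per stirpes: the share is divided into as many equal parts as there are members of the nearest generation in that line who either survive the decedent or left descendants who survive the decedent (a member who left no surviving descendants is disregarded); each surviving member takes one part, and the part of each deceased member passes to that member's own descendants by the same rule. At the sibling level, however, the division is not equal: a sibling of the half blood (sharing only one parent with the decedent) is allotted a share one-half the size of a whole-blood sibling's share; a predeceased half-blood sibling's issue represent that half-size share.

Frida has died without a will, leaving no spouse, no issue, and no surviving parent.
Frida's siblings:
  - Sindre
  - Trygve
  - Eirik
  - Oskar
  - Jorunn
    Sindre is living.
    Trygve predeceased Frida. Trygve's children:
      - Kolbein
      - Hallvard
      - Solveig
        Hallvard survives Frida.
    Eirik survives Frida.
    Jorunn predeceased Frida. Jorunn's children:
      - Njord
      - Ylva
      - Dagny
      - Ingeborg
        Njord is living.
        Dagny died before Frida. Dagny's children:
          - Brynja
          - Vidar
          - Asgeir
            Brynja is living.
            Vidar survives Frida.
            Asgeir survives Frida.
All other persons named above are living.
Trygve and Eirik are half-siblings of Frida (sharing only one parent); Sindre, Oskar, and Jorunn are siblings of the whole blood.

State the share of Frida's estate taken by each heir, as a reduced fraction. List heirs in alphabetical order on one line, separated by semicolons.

No spouse, descendants, or parent survives, so the estate passes to Frida's siblings per stirpes.
Half-blood siblings count for one-half the weight of whole-blood siblings at the initial division.
Dividing 1 in proportion to weights (total weight 4): Sindre (weight 1) → 1/4; Trygve (weight 1/2) → 1/8; Eirik (weight 1/2) → 1/8; Oskar (weight 1) → 1/4; Jorunn (weight 1) → 1/4.
Sindre is living and takes 1/4.
Trygve predeceased; the 1/8 allotted to Trygve's branch passes to Trygve's issue by representation.
The 1/8 is divided into 3 equal shares of 1/24 among Kolbein, Hallvard, Solveig.
Kolbein is living and takes 1/24.
Hallvard is living and takes 1/24.
Solveig is living and takes 1/24.
Eirik is living and takes 1/8.
Oskar is living and takes 1/4.
Jorunn predeceased; the 1/4 allotted to Jorunn's branch passes to Jorunn's issue by representation.
The 1/4 is divided into 4 equal shares of 1/16 among Njord, Ylva, Dagny, Ingeborg.
Njord is living and takes 1/16.
Ylva is living and takes 1/16.
Dagny predeceased; the 1/16 allotted to Dagny's branch passes to Dagny's issue by representation.
The 1/16 is divided into 3 equal shares of 1/48 among Brynja, Vidar, Asgeir.
Brynja is living and takes 1/48.
Vidar is living and takes 1/48.
Asgeir is living and takes 1/48.
Ingeborg is living and takes 1/16.

Asgeir 1/48; Brynja 1/48; Eirik 1/8; Hallvard 1/24; Ingeborg 1/16; Kolbein 1/24; Njord 1/16; Oskar 1/4; Sindre 1/4; Solveig 1/24; Vidar 1/48; Ylva 1/16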